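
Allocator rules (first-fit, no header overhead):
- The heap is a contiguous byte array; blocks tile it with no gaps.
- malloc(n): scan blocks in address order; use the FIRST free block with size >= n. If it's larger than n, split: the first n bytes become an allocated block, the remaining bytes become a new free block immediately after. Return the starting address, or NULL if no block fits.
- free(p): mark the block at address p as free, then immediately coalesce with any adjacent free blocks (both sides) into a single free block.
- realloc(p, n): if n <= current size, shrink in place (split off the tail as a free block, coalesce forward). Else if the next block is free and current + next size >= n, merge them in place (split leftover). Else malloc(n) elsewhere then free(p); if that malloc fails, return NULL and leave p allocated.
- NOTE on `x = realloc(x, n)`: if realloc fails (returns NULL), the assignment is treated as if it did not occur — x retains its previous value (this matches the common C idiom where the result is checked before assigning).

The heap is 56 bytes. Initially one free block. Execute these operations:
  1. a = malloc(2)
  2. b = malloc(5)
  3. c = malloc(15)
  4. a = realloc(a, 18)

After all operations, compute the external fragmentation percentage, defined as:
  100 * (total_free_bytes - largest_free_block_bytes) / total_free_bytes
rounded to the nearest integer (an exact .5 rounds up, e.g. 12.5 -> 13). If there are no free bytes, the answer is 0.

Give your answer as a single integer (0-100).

Answer: 11

Derivation:
Op 1: a = malloc(2) -> a = 0; heap: [0-1 ALLOC][2-55 FREE]
Op 2: b = malloc(5) -> b = 2; heap: [0-1 ALLOC][2-6 ALLOC][7-55 FREE]
Op 3: c = malloc(15) -> c = 7; heap: [0-1 ALLOC][2-6 ALLOC][7-21 ALLOC][22-55 FREE]
Op 4: a = realloc(a, 18) -> a = 22; heap: [0-1 FREE][2-6 ALLOC][7-21 ALLOC][22-39 ALLOC][40-55 FREE]
Free blocks: [2 16] total_free=18 largest=16 -> 100*(18-16)/18 = 200/18 ≈ 11.111 -> rounds to 11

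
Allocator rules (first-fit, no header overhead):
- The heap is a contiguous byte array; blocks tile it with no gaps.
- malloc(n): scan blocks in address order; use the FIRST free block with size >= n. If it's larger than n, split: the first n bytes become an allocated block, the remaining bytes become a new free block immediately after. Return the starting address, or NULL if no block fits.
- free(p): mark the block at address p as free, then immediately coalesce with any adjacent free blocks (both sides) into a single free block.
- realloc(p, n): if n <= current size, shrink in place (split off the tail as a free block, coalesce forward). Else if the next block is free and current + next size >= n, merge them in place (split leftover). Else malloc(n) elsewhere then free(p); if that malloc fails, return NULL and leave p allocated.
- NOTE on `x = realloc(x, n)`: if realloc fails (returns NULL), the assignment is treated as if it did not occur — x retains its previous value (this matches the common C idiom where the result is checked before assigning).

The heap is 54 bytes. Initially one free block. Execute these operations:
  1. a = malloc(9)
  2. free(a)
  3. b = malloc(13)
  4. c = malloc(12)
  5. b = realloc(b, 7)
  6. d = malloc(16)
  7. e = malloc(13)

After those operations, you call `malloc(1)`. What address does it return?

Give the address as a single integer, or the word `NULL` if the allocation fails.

Answer: 7

Derivation:
Op 1: a = malloc(9) -> a = 0; heap: [0-8 ALLOC][9-53 FREE]
Op 2: free(a) -> (freed a); heap: [0-53 FREE]
Op 3: b = malloc(13) -> b = 0; heap: [0-12 ALLOC][13-53 FREE]
Op 4: c = malloc(12) -> c = 13; heap: [0-12 ALLOC][13-24 ALLOC][25-53 FREE]
Op 5: b = realloc(b, 7) -> b = 0; heap: [0-6 ALLOC][7-12 FREE][13-24 ALLOC][25-53 FREE]
Op 6: d = malloc(16) -> d = 25; heap: [0-6 ALLOC][7-12 FREE][13-24 ALLOC][25-40 ALLOC][41-53 FREE]
Op 7: e = malloc(13) -> e = 41; heap: [0-6 ALLOC][7-12 FREE][13-24 ALLOC][25-40 ALLOC][41-53 ALLOC]
malloc(1): first-fit scan over [0-6 ALLOC][7-12 FREE][13-24 ALLOC][25-40 ALLOC][41-53 ALLOC] -> 7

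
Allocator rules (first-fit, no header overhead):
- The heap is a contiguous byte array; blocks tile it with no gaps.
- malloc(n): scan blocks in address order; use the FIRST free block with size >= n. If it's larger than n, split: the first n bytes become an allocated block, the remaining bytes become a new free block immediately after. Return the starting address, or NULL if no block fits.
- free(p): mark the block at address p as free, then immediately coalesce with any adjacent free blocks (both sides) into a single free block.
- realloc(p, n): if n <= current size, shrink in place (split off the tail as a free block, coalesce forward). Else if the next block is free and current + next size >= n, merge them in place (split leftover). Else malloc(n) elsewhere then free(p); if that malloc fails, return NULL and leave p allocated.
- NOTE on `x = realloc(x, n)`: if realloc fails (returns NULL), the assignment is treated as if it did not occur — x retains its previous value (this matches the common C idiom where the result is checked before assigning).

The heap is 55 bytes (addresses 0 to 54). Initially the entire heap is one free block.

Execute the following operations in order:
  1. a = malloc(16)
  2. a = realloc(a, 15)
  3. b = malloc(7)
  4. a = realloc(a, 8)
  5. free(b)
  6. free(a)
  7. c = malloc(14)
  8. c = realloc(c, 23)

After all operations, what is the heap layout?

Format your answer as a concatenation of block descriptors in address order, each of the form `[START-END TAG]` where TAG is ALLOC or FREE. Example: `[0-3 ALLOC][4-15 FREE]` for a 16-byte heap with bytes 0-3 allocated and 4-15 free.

Answer: [0-22 ALLOC][23-54 FREE]

Derivation:
Op 1: a = malloc(16) -> a = 0; heap: [0-15 ALLOC][16-54 FREE]
Op 2: a = realloc(a, 15) -> a = 0; heap: [0-14 ALLOC][15-54 FREE]
Op 3: b = malloc(7) -> b = 15; heap: [0-14 ALLOC][15-21 ALLOC][22-54 FREE]
Op 4: a = realloc(a, 8) -> a = 0; heap: [0-7 ALLOC][8-14 FREE][15-21 ALLOC][22-54 FREE]
Op 5: free(b) -> (freed b); heap: [0-7 ALLOC][8-54 FREE]
Op 6: free(a) -> (freed a); heap: [0-54 FREE]
Op 7: c = malloc(14) -> c = 0; heap: [0-13 ALLOC][14-54 FREE]
Op 8: c = realloc(c, 23) -> c = 0; heap: [0-22 ALLOC][23-54 FREE]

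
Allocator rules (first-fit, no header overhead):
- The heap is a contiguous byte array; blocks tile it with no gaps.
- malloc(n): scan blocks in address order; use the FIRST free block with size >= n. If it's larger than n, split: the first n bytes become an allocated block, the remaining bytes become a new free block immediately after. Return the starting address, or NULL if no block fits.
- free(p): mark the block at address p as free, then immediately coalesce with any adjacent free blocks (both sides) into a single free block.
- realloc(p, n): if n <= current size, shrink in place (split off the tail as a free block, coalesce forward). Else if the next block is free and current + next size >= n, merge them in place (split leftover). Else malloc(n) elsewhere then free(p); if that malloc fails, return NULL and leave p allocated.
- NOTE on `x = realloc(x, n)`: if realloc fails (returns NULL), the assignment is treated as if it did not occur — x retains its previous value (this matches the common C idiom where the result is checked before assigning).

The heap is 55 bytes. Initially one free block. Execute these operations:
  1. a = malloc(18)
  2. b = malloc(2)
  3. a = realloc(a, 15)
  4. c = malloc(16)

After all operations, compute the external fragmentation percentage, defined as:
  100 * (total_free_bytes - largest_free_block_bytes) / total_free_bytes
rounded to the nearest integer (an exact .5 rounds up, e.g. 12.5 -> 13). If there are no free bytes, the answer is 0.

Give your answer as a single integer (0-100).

Op 1: a = malloc(18) -> a = 0; heap: [0-17 ALLOC][18-54 FREE]
Op 2: b = malloc(2) -> b = 18; heap: [0-17 ALLOC][18-19 ALLOC][20-54 FREE]
Op 3: a = realloc(a, 15) -> a = 0; heap: [0-14 ALLOC][15-17 FREE][18-19 ALLOC][20-54 FREE]
Op 4: c = malloc(16) -> c = 20; heap: [0-14 ALLOC][15-17 FREE][18-19 ALLOC][20-35 ALLOC][36-54 FREE]
Free blocks: [3 19] total_free=22 largest=19 -> 100*(22-19)/22 = 300/22 ≈ 13.636 -> rounds to 14

Answer: 14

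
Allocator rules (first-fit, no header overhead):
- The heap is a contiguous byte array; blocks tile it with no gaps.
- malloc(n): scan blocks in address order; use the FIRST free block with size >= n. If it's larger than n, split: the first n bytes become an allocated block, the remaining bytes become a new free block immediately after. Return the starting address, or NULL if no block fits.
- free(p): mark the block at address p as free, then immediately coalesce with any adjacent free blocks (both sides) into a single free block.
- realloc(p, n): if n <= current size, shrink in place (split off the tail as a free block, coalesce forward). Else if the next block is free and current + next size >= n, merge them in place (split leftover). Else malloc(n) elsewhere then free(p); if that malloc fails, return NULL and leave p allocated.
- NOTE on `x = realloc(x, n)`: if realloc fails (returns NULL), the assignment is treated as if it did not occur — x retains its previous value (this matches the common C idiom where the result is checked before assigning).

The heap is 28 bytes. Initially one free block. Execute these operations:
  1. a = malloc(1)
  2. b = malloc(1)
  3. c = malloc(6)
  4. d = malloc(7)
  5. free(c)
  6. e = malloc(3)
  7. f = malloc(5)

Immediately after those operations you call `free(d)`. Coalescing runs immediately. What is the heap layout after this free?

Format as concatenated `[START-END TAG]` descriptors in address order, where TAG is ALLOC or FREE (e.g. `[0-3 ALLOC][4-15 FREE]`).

Op 1: a = malloc(1) -> a = 0; heap: [0-0 ALLOC][1-27 FREE]
Op 2: b = malloc(1) -> b = 1; heap: [0-0 ALLOC][1-1 ALLOC][2-27 FREE]
Op 3: c = malloc(6) -> c = 2; heap: [0-0 ALLOC][1-1 ALLOC][2-7 ALLOC][8-27 FREE]
Op 4: d = malloc(7) -> d = 8; heap: [0-0 ALLOC][1-1 ALLOC][2-7 ALLOC][8-14 ALLOC][15-27 FREE]
Op 5: free(c) -> (freed c); heap: [0-0 ALLOC][1-1 ALLOC][2-7 FREE][8-14 ALLOC][15-27 FREE]
Op 6: e = malloc(3) -> e = 2; heap: [0-0 ALLOC][1-1 ALLOC][2-4 ALLOC][5-7 FREE][8-14 ALLOC][15-27 FREE]
Op 7: f = malloc(5) -> f = 15; heap: [0-0 ALLOC][1-1 ALLOC][2-4 ALLOC][5-7 FREE][8-14 ALLOC][15-19 ALLOC][20-27 FREE]
free(d): d = 8 -> block [8-14 ALLOC]; mark free, coalesce with adjacent free neighbors -> [0-0 ALLOC][1-1 ALLOC][2-4 ALLOC][5-14 FREE][15-19 ALLOC][20-27 FREE]

Answer: [0-0 ALLOC][1-1 ALLOC][2-4 ALLOC][5-14 FREE][15-19 ALLOC][20-27 FREE]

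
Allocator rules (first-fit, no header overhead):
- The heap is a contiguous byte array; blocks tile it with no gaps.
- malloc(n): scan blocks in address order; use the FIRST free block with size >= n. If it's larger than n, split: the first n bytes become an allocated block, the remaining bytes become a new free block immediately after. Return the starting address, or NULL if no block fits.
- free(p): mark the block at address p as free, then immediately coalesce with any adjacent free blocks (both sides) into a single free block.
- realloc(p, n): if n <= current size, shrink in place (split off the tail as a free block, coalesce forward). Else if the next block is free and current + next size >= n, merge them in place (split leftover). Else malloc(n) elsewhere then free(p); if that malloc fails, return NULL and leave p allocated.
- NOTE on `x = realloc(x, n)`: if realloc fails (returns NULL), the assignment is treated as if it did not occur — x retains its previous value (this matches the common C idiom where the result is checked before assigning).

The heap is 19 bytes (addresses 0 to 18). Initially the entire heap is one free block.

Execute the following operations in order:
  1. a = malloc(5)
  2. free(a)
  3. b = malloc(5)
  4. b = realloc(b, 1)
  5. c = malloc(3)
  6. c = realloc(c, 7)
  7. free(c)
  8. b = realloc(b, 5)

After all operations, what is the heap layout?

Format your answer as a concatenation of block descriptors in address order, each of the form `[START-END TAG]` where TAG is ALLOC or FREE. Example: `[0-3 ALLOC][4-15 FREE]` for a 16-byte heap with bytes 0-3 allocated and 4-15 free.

Op 1: a = malloc(5) -> a = 0; heap: [0-4 ALLOC][5-18 FREE]
Op 2: free(a) -> (freed a); heap: [0-18 FREE]
Op 3: b = malloc(5) -> b = 0; heap: [0-4 ALLOC][5-18 FREE]
Op 4: b = realloc(b, 1) -> b = 0; heap: [0-0 ALLOC][1-18 FREE]
Op 5: c = malloc(3) -> c = 1; heap: [0-0 ALLOC][1-3 ALLOC][4-18 FREE]
Op 6: c = realloc(c, 7) -> c = 1; heap: [0-0 ALLOC][1-7 ALLOC][8-18 FREE]
Op 7: free(c) -> (freed c); heap: [0-0 ALLOC][1-18 FREE]
Op 8: b = realloc(b, 5) -> b = 0; heap: [0-4 ALLOC][5-18 FREE]

Answer: [0-4 ALLOC][5-18 FREE]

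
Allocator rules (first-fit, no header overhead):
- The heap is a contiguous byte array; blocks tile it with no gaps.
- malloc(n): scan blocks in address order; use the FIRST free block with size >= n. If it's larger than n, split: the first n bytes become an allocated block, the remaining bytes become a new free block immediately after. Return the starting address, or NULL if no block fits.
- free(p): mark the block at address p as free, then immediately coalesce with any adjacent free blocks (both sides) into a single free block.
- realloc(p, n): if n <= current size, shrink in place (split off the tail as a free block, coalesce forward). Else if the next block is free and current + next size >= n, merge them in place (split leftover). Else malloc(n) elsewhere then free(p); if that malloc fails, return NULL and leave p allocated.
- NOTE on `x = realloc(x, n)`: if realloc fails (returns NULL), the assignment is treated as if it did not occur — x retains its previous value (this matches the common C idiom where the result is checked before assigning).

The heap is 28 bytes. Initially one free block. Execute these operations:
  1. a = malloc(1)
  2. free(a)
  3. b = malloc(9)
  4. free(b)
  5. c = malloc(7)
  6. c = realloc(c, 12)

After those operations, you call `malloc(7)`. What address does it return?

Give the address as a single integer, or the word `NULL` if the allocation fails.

Op 1: a = malloc(1) -> a = 0; heap: [0-0 ALLOC][1-27 FREE]
Op 2: free(a) -> (freed a); heap: [0-27 FREE]
Op 3: b = malloc(9) -> b = 0; heap: [0-8 ALLOC][9-27 FREE]
Op 4: free(b) -> (freed b); heap: [0-27 FREE]
Op 5: c = malloc(7) -> c = 0; heap: [0-6 ALLOC][7-27 FREE]
Op 6: c = realloc(c, 12) -> c = 0; heap: [0-11 ALLOC][12-27 FREE]
malloc(7): first-fit scan over [0-11 ALLOC][12-27 FREE] -> 12

Answer: 12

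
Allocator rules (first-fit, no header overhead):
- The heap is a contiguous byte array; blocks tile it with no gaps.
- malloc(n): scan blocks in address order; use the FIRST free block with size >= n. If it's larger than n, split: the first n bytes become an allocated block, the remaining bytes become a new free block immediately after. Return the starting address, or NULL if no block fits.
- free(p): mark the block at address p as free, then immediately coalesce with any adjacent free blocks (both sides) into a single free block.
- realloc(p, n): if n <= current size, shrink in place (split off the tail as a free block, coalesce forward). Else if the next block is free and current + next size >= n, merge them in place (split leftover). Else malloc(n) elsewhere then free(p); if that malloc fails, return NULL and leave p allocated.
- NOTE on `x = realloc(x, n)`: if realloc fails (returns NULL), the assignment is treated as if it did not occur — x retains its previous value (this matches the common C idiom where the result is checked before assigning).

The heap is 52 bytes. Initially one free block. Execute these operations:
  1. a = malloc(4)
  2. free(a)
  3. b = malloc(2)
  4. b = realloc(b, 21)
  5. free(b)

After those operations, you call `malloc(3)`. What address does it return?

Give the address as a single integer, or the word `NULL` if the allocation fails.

Answer: 0

Derivation:
Op 1: a = malloc(4) -> a = 0; heap: [0-3 ALLOC][4-51 FREE]
Op 2: free(a) -> (freed a); heap: [0-51 FREE]
Op 3: b = malloc(2) -> b = 0; heap: [0-1 ALLOC][2-51 FREE]
Op 4: b = realloc(b, 21) -> b = 0; heap: [0-20 ALLOC][21-51 FREE]
Op 5: free(b) -> (freed b); heap: [0-51 FREE]
malloc(3): first-fit scan over [0-51 FREE] -> 0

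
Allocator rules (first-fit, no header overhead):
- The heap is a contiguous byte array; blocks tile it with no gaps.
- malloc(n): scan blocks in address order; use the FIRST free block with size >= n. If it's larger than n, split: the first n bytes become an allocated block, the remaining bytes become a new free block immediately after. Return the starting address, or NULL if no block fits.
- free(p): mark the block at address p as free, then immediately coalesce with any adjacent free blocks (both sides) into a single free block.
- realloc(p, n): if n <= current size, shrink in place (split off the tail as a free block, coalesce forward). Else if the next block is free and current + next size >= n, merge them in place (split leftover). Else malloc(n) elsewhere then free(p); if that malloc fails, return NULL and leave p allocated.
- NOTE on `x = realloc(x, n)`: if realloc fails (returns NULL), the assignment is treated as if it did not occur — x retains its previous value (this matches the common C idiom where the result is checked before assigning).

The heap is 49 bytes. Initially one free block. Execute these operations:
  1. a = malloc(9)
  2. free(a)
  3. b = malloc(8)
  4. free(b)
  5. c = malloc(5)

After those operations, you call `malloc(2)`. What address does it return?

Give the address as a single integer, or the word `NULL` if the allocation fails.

Op 1: a = malloc(9) -> a = 0; heap: [0-8 ALLOC][9-48 FREE]
Op 2: free(a) -> (freed a); heap: [0-48 FREE]
Op 3: b = malloc(8) -> b = 0; heap: [0-7 ALLOC][8-48 FREE]
Op 4: free(b) -> (freed b); heap: [0-48 FREE]
Op 5: c = malloc(5) -> c = 0; heap: [0-4 ALLOC][5-48 FREE]
malloc(2): first-fit scan over [0-4 ALLOC][5-48 FREE] -> 5

Answer: 5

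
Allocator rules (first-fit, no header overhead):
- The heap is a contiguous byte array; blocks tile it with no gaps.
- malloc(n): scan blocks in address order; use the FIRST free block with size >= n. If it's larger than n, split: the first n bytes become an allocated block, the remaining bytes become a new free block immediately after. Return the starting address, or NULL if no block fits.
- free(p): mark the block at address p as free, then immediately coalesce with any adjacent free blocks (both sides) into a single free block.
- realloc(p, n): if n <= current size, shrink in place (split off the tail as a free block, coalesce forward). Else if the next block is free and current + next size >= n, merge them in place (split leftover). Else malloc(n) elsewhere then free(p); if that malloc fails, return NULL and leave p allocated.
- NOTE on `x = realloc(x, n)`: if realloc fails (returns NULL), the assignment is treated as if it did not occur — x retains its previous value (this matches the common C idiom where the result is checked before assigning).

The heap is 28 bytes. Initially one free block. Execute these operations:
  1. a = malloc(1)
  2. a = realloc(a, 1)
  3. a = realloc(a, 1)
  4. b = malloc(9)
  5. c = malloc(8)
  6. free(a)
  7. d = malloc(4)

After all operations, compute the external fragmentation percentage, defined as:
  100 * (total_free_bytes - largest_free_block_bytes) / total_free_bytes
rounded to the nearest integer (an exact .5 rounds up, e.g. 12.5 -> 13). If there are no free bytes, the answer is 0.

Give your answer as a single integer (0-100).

Answer: 14

Derivation:
Op 1: a = malloc(1) -> a = 0; heap: [0-0 ALLOC][1-27 FREE]
Op 2: a = realloc(a, 1) -> a = 0; heap: [0-0 ALLOC][1-27 FREE]
Op 3: a = realloc(a, 1) -> a = 0; heap: [0-0 ALLOC][1-27 FREE]
Op 4: b = malloc(9) -> b = 1; heap: [0-0 ALLOC][1-9 ALLOC][10-27 FREE]
Op 5: c = malloc(8) -> c = 10; heap: [0-0 ALLOC][1-9 ALLOC][10-17 ALLOC][18-27 FREE]
Op 6: free(a) -> (freed a); heap: [0-0 FREE][1-9 ALLOC][10-17 ALLOC][18-27 FREE]
Op 7: d = malloc(4) -> d = 18; heap: [0-0 FREE][1-9 ALLOC][10-17 ALLOC][18-21 ALLOC][22-27 FREE]
Free blocks: [1 6] total_free=7 largest=6 -> 100*(7-6)/7 = 100/7 ≈ 14.286 -> rounds to 14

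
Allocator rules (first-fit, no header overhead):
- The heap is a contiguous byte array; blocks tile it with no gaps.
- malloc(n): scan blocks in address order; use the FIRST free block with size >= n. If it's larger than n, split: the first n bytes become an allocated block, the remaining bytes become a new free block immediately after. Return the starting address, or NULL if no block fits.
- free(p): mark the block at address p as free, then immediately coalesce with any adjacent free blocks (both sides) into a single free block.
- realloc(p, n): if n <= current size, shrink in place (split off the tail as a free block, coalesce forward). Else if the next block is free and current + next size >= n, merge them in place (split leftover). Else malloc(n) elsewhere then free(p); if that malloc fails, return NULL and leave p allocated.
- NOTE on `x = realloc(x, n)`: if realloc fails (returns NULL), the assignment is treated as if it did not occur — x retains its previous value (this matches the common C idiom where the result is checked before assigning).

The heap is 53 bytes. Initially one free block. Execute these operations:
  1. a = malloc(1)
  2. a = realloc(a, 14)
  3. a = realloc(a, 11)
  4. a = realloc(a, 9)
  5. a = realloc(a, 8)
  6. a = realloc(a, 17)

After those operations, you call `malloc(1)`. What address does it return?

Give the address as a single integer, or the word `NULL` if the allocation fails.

Answer: 17

Derivation:
Op 1: a = malloc(1) -> a = 0; heap: [0-0 ALLOC][1-52 FREE]
Op 2: a = realloc(a, 14) -> a = 0; heap: [0-13 ALLOC][14-52 FREE]
Op 3: a = realloc(a, 11) -> a = 0; heap: [0-10 ALLOC][11-52 FREE]
Op 4: a = realloc(a, 9) -> a = 0; heap: [0-8 ALLOC][9-52 FREE]
Op 5: a = realloc(a, 8) -> a = 0; heap: [0-7 ALLOC][8-52 FREE]
Op 6: a = realloc(a, 17) -> a = 0; heap: [0-16 ALLOC][17-52 FREE]
malloc(1): first-fit scan over [0-16 ALLOC][17-52 FREE] -> 17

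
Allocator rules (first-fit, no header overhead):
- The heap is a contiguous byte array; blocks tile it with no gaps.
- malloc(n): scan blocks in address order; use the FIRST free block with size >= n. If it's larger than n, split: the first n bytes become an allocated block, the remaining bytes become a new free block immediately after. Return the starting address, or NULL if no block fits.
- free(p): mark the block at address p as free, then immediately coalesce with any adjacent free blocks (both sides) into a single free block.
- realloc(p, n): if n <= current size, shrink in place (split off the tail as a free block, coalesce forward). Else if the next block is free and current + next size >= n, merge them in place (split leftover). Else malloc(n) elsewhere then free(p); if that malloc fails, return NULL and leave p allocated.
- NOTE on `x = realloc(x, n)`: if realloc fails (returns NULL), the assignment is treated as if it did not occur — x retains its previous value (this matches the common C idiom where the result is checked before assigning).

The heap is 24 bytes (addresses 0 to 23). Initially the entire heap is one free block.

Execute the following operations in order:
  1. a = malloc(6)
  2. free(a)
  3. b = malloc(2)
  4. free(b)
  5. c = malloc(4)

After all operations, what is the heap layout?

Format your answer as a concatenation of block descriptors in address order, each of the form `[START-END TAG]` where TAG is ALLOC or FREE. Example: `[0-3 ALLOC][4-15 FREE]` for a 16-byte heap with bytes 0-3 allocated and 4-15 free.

Op 1: a = malloc(6) -> a = 0; heap: [0-5 ALLOC][6-23 FREE]
Op 2: free(a) -> (freed a); heap: [0-23 FREE]
Op 3: b = malloc(2) -> b = 0; heap: [0-1 ALLOC][2-23 FREE]
Op 4: free(b) -> (freed b); heap: [0-23 FREE]
Op 5: c = malloc(4) -> c = 0; heap: [0-3 ALLOC][4-23 FREE]

Answer: [0-3 ALLOC][4-23 FREE]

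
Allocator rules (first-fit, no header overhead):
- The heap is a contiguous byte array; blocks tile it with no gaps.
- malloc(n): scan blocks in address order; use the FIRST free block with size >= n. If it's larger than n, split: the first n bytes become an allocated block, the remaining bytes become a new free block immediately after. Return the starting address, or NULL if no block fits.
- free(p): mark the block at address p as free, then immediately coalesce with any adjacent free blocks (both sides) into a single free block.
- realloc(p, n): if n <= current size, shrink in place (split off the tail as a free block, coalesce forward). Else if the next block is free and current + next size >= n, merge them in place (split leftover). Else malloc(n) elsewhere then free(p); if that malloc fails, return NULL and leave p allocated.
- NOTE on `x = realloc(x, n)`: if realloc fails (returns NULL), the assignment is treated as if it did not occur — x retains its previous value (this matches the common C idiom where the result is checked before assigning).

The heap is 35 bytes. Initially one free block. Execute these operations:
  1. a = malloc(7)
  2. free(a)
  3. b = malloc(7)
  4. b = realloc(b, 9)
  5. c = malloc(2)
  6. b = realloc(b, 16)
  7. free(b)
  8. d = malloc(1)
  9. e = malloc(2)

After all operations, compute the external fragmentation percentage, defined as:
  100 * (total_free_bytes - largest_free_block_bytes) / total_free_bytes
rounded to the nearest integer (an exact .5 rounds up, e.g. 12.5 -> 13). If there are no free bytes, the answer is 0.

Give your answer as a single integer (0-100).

Op 1: a = malloc(7) -> a = 0; heap: [0-6 ALLOC][7-34 FREE]
Op 2: free(a) -> (freed a); heap: [0-34 FREE]
Op 3: b = malloc(7) -> b = 0; heap: [0-6 ALLOC][7-34 FREE]
Op 4: b = realloc(b, 9) -> b = 0; heap: [0-8 ALLOC][9-34 FREE]
Op 5: c = malloc(2) -> c = 9; heap: [0-8 ALLOC][9-10 ALLOC][11-34 FREE]
Op 6: b = realloc(b, 16) -> b = 11; heap: [0-8 FREE][9-10 ALLOC][11-26 ALLOC][27-34 FREE]
Op 7: free(b) -> (freed b); heap: [0-8 FREE][9-10 ALLOC][11-34 FREE]
Op 8: d = malloc(1) -> d = 0; heap: [0-0 ALLOC][1-8 FREE][9-10 ALLOC][11-34 FREE]
Op 9: e = malloc(2) -> e = 1; heap: [0-0 ALLOC][1-2 ALLOC][3-8 FREE][9-10 ALLOC][11-34 FREE]
Free blocks: [6 24] total_free=30 largest=24 -> 100*(30-24)/30 = 600/30 = 20

Answer: 20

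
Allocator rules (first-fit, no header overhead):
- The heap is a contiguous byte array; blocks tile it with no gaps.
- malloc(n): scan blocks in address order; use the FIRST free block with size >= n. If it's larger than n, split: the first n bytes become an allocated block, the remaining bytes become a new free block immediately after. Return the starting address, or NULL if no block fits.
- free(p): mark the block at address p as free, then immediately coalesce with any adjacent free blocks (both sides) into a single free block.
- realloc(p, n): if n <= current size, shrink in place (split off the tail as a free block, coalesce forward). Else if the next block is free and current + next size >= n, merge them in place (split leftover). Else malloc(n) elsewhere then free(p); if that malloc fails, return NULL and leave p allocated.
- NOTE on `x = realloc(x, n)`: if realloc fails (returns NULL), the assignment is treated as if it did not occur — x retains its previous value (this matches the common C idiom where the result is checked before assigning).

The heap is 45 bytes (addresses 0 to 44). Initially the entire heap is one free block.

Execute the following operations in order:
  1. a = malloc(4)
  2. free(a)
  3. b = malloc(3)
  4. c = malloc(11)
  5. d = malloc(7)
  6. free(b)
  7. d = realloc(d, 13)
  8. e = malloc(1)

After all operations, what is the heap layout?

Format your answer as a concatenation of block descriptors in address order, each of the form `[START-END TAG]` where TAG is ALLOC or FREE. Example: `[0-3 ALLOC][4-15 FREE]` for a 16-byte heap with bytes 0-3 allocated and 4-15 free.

Op 1: a = malloc(4) -> a = 0; heap: [0-3 ALLOC][4-44 FREE]
Op 2: free(a) -> (freed a); heap: [0-44 FREE]
Op 3: b = malloc(3) -> b = 0; heap: [0-2 ALLOC][3-44 FREE]
Op 4: c = malloc(11) -> c = 3; heap: [0-2 ALLOC][3-13 ALLOC][14-44 FREE]
Op 5: d = malloc(7) -> d = 14; heap: [0-2 ALLOC][3-13 ALLOC][14-20 ALLOC][21-44 FREE]
Op 6: free(b) -> (freed b); heap: [0-2 FREE][3-13 ALLOC][14-20 ALLOC][21-44 FREE]
Op 7: d = realloc(d, 13) -> d = 14; heap: [0-2 FREE][3-13 ALLOC][14-26 ALLOC][27-44 FREE]
Op 8: e = malloc(1) -> e = 0; heap: [0-0 ALLOC][1-2 FREE][3-13 ALLOC][14-26 ALLOC][27-44 FREE]

Answer: [0-0 ALLOC][1-2 FREE][3-13 ALLOC][14-26 ALLOC][27-44 FREE]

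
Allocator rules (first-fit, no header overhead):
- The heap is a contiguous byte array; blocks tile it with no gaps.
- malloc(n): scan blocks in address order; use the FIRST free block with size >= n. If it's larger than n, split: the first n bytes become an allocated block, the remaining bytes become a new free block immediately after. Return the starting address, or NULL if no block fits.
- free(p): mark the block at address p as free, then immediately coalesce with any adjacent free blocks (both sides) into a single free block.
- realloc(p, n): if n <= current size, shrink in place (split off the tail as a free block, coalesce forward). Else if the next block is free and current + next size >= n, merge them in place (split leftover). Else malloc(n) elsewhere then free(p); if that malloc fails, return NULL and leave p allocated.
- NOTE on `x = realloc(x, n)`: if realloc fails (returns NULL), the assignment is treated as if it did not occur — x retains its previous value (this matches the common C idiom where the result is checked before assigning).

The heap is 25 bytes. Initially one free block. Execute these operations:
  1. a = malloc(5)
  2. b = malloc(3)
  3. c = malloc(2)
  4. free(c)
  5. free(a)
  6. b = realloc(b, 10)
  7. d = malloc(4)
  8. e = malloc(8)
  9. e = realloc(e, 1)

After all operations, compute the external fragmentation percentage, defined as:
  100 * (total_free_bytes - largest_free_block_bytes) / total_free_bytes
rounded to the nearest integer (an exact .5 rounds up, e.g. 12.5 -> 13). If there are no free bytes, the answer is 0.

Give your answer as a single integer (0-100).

Answer: 10

Derivation:
Op 1: a = malloc(5) -> a = 0; heap: [0-4 ALLOC][5-24 FREE]
Op 2: b = malloc(3) -> b = 5; heap: [0-4 ALLOC][5-7 ALLOC][8-24 FREE]
Op 3: c = malloc(2) -> c = 8; heap: [0-4 ALLOC][5-7 ALLOC][8-9 ALLOC][10-24 FREE]
Op 4: free(c) -> (freed c); heap: [0-4 ALLOC][5-7 ALLOC][8-24 FREE]
Op 5: free(a) -> (freed a); heap: [0-4 FREE][5-7 ALLOC][8-24 FREE]
Op 6: b = realloc(b, 10) -> b = 5; heap: [0-4 FREE][5-14 ALLOC][15-24 FREE]
Op 7: d = malloc(4) -> d = 0; heap: [0-3 ALLOC][4-4 FREE][5-14 ALLOC][15-24 FREE]
Op 8: e = malloc(8) -> e = 15; heap: [0-3 ALLOC][4-4 FREE][5-14 ALLOC][15-22 ALLOC][23-24 FREE]
Op 9: e = realloc(e, 1) -> e = 15; heap: [0-3 ALLOC][4-4 FREE][5-14 ALLOC][15-15 ALLOC][16-24 FREE]
Free blocks: [1 9] total_free=10 largest=9 -> 100*(10-9)/10 = 100/10 = 10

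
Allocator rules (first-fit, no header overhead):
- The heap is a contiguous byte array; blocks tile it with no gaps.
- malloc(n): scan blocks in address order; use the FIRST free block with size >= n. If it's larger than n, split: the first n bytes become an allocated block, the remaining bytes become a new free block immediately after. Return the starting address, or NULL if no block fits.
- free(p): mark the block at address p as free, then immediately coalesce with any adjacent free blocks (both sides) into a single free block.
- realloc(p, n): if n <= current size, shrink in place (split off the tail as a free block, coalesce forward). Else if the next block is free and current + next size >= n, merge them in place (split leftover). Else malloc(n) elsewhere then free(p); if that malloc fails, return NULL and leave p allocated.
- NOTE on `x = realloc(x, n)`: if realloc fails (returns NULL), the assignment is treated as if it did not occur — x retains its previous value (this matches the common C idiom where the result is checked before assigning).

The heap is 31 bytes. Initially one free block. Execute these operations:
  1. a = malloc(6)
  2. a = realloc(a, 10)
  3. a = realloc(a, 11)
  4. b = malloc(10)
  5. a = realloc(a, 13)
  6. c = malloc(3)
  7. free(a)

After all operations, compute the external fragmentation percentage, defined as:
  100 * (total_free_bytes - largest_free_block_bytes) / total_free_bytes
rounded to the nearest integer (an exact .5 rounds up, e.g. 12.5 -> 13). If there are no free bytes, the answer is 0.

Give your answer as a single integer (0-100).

Answer: 39

Derivation:
Op 1: a = malloc(6) -> a = 0; heap: [0-5 ALLOC][6-30 FREE]
Op 2: a = realloc(a, 10) -> a = 0; heap: [0-9 ALLOC][10-30 FREE]
Op 3: a = realloc(a, 11) -> a = 0; heap: [0-10 ALLOC][11-30 FREE]
Op 4: b = malloc(10) -> b = 11; heap: [0-10 ALLOC][11-20 ALLOC][21-30 FREE]
Op 5: a = realloc(a, 13) -> NULL (a unchanged); heap: [0-10 ALLOC][11-20 ALLOC][21-30 FREE]
Op 6: c = malloc(3) -> c = 21; heap: [0-10 ALLOC][11-20 ALLOC][21-23 ALLOC][24-30 FREE]
Op 7: free(a) -> (freed a); heap: [0-10 FREE][11-20 ALLOC][21-23 ALLOC][24-30 FREE]
Free blocks: [11 7] total_free=18 largest=11 -> 100*(18-11)/18 = 700/18 ≈ 38.889 -> rounds to 39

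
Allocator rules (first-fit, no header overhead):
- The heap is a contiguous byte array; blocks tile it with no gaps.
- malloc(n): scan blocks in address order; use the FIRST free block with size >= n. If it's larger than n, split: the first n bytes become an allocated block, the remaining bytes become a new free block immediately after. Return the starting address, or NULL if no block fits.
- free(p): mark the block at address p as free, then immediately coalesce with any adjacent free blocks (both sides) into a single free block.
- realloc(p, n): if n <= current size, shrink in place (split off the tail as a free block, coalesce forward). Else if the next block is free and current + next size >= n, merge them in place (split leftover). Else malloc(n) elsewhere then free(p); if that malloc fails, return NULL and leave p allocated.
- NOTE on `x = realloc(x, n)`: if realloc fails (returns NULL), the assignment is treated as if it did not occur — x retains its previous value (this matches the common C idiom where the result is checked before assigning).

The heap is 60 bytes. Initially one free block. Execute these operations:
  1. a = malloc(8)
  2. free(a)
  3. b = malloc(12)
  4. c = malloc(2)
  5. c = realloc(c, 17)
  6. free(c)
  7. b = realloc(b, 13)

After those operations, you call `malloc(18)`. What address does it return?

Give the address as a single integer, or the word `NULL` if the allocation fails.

Op 1: a = malloc(8) -> a = 0; heap: [0-7 ALLOC][8-59 FREE]
Op 2: free(a) -> (freed a); heap: [0-59 FREE]
Op 3: b = malloc(12) -> b = 0; heap: [0-11 ALLOC][12-59 FREE]
Op 4: c = malloc(2) -> c = 12; heap: [0-11 ALLOC][12-13 ALLOC][14-59 FREE]
Op 5: c = realloc(c, 17) -> c = 12; heap: [0-11 ALLOC][12-28 ALLOC][29-59 FREE]
Op 6: free(c) -> (freed c); heap: [0-11 ALLOC][12-59 FREE]
Op 7: b = realloc(b, 13) -> b = 0; heap: [0-12 ALLOC][13-59 FREE]
malloc(18): first-fit scan over [0-12 ALLOC][13-59 FREE] -> 13

Answer: 13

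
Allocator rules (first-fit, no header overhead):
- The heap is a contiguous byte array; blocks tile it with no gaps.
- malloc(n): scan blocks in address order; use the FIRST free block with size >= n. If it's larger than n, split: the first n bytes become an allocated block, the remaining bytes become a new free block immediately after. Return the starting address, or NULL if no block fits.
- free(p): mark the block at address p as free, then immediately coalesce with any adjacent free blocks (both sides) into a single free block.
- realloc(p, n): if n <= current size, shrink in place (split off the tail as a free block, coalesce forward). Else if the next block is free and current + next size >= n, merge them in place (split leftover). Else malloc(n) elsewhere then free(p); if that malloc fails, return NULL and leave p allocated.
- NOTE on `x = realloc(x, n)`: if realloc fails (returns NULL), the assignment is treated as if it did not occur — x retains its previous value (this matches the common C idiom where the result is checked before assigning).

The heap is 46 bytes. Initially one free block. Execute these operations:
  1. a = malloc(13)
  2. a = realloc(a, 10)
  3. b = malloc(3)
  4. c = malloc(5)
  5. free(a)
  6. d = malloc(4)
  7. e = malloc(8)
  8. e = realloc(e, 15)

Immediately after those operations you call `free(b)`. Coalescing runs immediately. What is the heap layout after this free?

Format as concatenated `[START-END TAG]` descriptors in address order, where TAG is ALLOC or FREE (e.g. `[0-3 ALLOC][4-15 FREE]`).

Answer: [0-3 ALLOC][4-12 FREE][13-17 ALLOC][18-32 ALLOC][33-45 FREE]

Derivation:
Op 1: a = malloc(13) -> a = 0; heap: [0-12 ALLOC][13-45 FREE]
Op 2: a = realloc(a, 10) -> a = 0; heap: [0-9 ALLOC][10-45 FREE]
Op 3: b = malloc(3) -> b = 10; heap: [0-9 ALLOC][10-12 ALLOC][13-45 FREE]
Op 4: c = malloc(5) -> c = 13; heap: [0-9 ALLOC][10-12 ALLOC][13-17 ALLOC][18-45 FREE]
Op 5: free(a) -> (freed a); heap: [0-9 FREE][10-12 ALLOC][13-17 ALLOC][18-45 FREE]
Op 6: d = malloc(4) -> d = 0; heap: [0-3 ALLOC][4-9 FREE][10-12 ALLOC][13-17 ALLOC][18-45 FREE]
Op 7: e = malloc(8) -> e = 18; heap: [0-3 ALLOC][4-9 FREE][10-12 ALLOC][13-17 ALLOC][18-25 ALLOC][26-45 FREE]
Op 8: e = realloc(e, 15) -> e = 18; heap: [0-3 ALLOC][4-9 FREE][10-12 ALLOC][13-17 ALLOC][18-32 ALLOC][33-45 FREE]
free(b): b = 10 -> block [10-12 ALLOC]; mark free, coalesce with adjacent free neighbors -> [0-3 ALLOC][4-12 FREE][13-17 ALLOC][18-32 ALLOC][33-45 FREE]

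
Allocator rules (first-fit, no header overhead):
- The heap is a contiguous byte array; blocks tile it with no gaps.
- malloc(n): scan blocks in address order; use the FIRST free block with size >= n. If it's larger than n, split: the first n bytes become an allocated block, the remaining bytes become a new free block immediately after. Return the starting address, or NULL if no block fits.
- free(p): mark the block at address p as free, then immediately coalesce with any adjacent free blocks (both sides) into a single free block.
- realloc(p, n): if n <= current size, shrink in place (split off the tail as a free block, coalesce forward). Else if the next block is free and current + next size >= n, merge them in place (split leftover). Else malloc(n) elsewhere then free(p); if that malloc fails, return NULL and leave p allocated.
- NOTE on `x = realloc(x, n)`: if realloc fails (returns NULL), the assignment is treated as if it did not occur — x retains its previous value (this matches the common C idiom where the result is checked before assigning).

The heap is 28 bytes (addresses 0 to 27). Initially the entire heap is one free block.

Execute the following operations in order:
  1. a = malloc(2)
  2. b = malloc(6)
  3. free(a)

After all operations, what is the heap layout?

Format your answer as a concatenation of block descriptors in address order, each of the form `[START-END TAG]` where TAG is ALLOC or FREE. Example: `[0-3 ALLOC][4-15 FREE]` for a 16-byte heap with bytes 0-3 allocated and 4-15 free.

Answer: [0-1 FREE][2-7 ALLOC][8-27 FREE]

Derivation:
Op 1: a = malloc(2) -> a = 0; heap: [0-1 ALLOC][2-27 FREE]
Op 2: b = malloc(6) -> b = 2; heap: [0-1 ALLOC][2-7 ALLOC][8-27 FREE]
Op 3: free(a) -> (freed a); heap: [0-1 FREE][2-7 ALLOC][8-27 FREE]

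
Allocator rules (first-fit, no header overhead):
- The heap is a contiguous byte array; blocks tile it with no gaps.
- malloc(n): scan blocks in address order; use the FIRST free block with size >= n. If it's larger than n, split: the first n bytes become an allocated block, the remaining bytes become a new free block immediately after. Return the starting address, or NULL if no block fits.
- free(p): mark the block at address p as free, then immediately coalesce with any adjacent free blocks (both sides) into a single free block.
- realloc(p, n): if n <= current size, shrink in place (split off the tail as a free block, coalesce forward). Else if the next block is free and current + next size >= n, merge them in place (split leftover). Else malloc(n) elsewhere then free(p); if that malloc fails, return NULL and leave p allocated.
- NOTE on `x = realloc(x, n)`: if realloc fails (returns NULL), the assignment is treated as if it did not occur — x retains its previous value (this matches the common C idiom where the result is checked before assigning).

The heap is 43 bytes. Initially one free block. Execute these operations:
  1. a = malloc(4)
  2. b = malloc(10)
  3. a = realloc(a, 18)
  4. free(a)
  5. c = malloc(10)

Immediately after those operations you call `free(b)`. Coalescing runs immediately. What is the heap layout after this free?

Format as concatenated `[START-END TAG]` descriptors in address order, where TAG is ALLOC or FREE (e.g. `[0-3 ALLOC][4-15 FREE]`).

Op 1: a = malloc(4) -> a = 0; heap: [0-3 ALLOC][4-42 FREE]
Op 2: b = malloc(10) -> b = 4; heap: [0-3 ALLOC][4-13 ALLOC][14-42 FREE]
Op 3: a = realloc(a, 18) -> a = 14; heap: [0-3 FREE][4-13 ALLOC][14-31 ALLOC][32-42 FREE]
Op 4: free(a) -> (freed a); heap: [0-3 FREE][4-13 ALLOC][14-42 FREE]
Op 5: c = malloc(10) -> c = 14; heap: [0-3 FREE][4-13 ALLOC][14-23 ALLOC][24-42 FREE]
free(b): b = 4 -> block [4-13 ALLOC]; mark free, coalesce with adjacent free neighbors -> [0-13 FREE][14-23 ALLOC][24-42 FREE]

Answer: [0-13 FREE][14-23 ALLOC][24-42 FREE]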